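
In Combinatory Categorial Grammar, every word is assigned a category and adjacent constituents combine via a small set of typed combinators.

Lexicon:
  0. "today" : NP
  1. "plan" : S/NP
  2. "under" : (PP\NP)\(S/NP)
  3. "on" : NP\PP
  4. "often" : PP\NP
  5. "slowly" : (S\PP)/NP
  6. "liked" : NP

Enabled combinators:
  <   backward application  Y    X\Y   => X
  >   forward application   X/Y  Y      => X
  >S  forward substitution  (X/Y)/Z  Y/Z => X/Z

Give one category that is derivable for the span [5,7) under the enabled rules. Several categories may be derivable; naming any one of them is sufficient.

[0,7] S   <
  [0,5] PP   <
    [0,4] NP   <
      [0,3] PP   <
        [0,1] "today" : NP
        [1,3] PP\NP   <
          [1,2] "plan" : S/NP
          [2,3] "under" : (PP\NP)\(S/NP)
      [3,4] "on" : NP\PP
    [4,5] "often" : PP\NP
  [5,7] S\PP   >
    [5,6] "slowly" : (S\PP)/NP
    [6,7] "liked" : NP

S\PP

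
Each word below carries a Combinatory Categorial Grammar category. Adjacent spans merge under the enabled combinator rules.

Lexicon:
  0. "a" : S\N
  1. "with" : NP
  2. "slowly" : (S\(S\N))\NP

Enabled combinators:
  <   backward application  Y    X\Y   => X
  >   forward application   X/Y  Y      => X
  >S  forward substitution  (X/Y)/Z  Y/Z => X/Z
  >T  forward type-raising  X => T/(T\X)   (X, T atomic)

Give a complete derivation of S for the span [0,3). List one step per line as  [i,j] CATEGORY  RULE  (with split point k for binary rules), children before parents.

[0,3] S   <
  [0,1] "a" : S\N
  [1,3] S\(S\N)   <
    [1,2] "with" : NP
    [2,3] "slowly" : (S\(S\N))\NP

[0,1] S\N  lex  "a"
[1,2] NP  lex  "with"
[2,3] (S\(S\N))\NP  lex  "slowly"
[1,3] S\(S\N)  <  k=2
[0,3] S  <  k=1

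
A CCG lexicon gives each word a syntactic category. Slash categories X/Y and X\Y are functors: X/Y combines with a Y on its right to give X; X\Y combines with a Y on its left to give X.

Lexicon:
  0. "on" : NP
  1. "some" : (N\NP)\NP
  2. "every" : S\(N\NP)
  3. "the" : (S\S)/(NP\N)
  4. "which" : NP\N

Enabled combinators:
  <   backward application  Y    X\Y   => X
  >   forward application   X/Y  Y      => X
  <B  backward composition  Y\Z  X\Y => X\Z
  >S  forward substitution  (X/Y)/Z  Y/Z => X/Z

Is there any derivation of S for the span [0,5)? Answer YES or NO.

[0,5] S   <
  [0,1] "on" : NP
  [1,5] S\NP   <B
    [1,3] S\NP   <B
      [1,2] "some" : (N\NP)\NP
      [2,3] "every" : S\(N\NP)
    [3,5] S\S   >
      [3,4] "the" : (S\S)/(NP\N)
      [4,5] "which" : NP\N

YES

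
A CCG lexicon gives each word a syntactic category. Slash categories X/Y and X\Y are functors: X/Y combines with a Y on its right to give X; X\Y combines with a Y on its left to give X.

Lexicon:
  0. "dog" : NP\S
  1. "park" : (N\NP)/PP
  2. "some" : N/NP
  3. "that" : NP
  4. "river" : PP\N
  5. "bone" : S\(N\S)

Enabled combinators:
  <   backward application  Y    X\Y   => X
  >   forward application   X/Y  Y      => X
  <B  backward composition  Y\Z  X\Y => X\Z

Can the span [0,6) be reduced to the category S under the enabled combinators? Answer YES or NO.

[0,6] S   <
  [0,5] N\S   <B
    [0,1] "dog" : NP\S
    [1,5] N\NP   >
      [1,2] "park" : (N\NP)/PP
      [2,5] PP   <
        [2,4] N   >
          [2,3] "some" : N/NP
          [3,4] "that" : NP
        [4,5] "river" : PP\N
  [5,6] "bone" : S\(N\S)

YES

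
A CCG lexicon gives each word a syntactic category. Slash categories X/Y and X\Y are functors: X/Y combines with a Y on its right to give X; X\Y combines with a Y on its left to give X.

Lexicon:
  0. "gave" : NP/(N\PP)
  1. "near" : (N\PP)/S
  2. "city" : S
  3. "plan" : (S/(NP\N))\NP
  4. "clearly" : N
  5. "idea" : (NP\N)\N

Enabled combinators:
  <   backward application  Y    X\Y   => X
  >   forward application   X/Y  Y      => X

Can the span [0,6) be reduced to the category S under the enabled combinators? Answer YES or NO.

[0,6] S   >
  [0,4] S/(NP\N)   <
    [0,3] NP   >
      [0,1] "gave" : NP/(N\PP)
      [1,3] N\PP   >
        [1,2] "near" : (N\PP)/S
        [2,3] "city" : S
    [3,4] "plan" : (S/(NP\N))\NP
  [4,6] NP\N   <
    [4,5] "clearly" : N
    [5,6] "idea" : (NP\N)\N

YES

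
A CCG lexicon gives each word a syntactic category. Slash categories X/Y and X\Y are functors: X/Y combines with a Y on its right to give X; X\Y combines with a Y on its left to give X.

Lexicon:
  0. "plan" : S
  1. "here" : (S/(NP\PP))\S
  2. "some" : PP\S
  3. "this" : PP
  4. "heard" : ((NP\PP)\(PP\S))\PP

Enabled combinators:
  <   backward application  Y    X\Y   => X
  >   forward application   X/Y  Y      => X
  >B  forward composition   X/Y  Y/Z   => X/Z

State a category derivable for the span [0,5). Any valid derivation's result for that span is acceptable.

[0,5] S   >
  [0,2] S/(NP\PP)   <
    [0,1] "plan" : S
    [1,2] "here" : (S/(NP\PP))\S
  [2,5] NP\PP   <
    [2,3] "some" : PP\S
    [3,5] (NP\PP)\(PP\S)   <
      [3,4] "this" : PP
      [4,5] "heard" : ((NP\PP)\(PP\S))\PP

S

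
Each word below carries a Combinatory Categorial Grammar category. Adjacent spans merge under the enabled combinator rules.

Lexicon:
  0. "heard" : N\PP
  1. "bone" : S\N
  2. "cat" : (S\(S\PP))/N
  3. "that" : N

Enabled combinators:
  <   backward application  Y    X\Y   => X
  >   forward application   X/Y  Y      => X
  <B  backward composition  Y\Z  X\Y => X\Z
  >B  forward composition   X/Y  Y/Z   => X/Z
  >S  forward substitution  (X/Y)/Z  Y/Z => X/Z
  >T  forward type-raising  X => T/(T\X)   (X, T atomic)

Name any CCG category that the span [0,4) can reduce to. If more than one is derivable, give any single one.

[0,4] S   <
  [0,2] S\PP   <B
    [0,1] "heard" : N\PP
    [1,2] "bone" : S\N
  [2,4] S\(S\PP)   >
    [2,3] "cat" : (S\(S\PP))/N
    [3,4] "that" : N

S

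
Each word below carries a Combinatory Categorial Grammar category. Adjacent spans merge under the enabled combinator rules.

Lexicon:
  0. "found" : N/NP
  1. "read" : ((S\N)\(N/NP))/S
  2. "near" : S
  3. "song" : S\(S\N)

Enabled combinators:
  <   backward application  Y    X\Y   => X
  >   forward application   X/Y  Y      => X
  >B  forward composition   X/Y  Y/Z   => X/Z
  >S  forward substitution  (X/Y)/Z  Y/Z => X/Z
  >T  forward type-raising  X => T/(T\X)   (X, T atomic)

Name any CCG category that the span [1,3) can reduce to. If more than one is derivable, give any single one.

(S\N)\(N/NP)

[0,4] S   <
  [0,3] S\N   <
    [0,1] "found" : N/NP
    [1,3] (S\N)\(N/NP)   >
      [1,2] "read" : ((S\N)\(N/NP))/S
      [2,3] "near" : S
  [3,4] "song" : S\(S\N)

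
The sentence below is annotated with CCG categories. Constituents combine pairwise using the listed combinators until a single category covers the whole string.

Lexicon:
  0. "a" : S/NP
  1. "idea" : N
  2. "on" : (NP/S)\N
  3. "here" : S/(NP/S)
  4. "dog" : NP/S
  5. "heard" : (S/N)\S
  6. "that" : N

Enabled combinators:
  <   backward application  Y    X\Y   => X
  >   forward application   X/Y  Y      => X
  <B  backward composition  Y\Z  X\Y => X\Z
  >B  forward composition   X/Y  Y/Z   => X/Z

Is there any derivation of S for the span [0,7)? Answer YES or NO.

[0,7] S   >
  [0,1] "a" : S/NP
  [1,7] NP   >
    [1,3] NP/S   <
      [1,2] "idea" : N
      [2,3] "on" : (NP/S)\N
    [3,7] S   >
      [3,6] S/N   <
        [3,5] S   >
          [3,4] "here" : S/(NP/S)
          [4,5] "dog" : NP/S
        [5,6] "heard" : (S/N)\S
      [6,7] "that" : N

YES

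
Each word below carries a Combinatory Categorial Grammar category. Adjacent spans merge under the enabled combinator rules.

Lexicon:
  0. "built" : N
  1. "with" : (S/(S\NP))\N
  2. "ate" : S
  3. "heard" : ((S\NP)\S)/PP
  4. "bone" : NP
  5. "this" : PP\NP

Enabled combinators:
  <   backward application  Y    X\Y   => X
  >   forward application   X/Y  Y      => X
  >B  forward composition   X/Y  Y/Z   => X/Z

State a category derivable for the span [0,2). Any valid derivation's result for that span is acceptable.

S/(S\NP)

[0,6] S   >
  [0,2] S/(S\NP)   <
    [0,1] "built" : N
    [1,2] "with" : (S/(S\NP))\N
  [2,6] S\NP   <
    [2,3] "ate" : S
    [3,6] (S\NP)\S   >
      [3,4] "heard" : ((S\NP)\S)/PP
      [4,6] PP   <
        [4,5] "bone" : NP
        [5,6] "this" : PP\NP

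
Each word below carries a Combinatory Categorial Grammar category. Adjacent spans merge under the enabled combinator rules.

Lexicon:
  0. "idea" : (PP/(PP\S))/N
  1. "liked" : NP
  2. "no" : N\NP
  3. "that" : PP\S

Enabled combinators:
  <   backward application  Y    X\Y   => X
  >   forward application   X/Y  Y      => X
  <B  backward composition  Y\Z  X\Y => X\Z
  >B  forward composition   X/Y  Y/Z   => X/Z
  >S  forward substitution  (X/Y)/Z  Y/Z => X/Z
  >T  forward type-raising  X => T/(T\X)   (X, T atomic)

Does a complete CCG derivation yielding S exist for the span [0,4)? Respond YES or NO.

(PP/(PP\S))/N NP N\NP PP\S
CKY chart[0,4] = {N/(N\PP), NP/(NP\PP), PP, PP/(PP\PP), S/(S\PP)}; S ∉ chart

NO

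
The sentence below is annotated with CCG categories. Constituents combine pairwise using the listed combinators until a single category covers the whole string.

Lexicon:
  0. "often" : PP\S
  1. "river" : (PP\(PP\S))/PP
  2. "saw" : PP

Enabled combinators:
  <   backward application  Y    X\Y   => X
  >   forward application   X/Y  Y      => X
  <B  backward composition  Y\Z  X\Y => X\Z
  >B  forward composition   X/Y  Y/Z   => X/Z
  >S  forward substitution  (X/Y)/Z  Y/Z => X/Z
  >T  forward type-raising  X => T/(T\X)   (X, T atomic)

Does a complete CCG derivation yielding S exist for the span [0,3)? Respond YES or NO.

NO

PP\S (PP\(PP\S))/PP PP
CKY chart[0,3] = {N/(N\PP), NP/(NP\PP), PP, PP/(PP\PP), S/(S\PP)}; S ∉ chart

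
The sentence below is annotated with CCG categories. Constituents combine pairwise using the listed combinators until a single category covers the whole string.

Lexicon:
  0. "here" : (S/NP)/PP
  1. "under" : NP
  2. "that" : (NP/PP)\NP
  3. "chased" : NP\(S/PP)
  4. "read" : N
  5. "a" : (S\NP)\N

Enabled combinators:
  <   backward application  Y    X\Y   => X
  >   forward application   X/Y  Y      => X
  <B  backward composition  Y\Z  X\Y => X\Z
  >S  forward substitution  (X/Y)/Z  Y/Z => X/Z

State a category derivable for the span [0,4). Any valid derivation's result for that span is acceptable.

NP

[0,6] S   <
  [0,4] NP   <
    [0,3] S/PP   >S
      [0,1] "here" : (S/NP)/PP
      [1,3] NP/PP   <
        [1,2] "under" : NP
        [2,3] "that" : (NP/PP)\NP
    [3,4] "chased" : NP\(S/PP)
  [4,6] S\NP   <
    [4,5] "read" : N
    [5,6] "a" : (S\NP)\N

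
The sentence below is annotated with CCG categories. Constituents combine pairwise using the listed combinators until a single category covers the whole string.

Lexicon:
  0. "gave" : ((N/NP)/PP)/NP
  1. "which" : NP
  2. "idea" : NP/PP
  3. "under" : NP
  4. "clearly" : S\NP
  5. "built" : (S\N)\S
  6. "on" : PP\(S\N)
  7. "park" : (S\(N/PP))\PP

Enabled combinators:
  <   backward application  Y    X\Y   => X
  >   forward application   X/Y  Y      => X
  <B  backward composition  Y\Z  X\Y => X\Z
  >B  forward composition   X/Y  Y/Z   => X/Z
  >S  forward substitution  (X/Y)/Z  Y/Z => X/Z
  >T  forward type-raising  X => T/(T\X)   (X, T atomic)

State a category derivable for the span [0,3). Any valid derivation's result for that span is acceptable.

N/PP

[0,8] S   <
  [0,3] N/PP   >S
    [0,2] (N/NP)/PP   >
      [0,1] "gave" : ((N/NP)/PP)/NP
      [1,2] "which" : NP
    [2,3] "idea" : NP/PP
  [3,8] S\(N/PP)   <
    [3,7] PP   <
      [3,5] S   <
        [3,4] "under" : NP
        [4,5] "clearly" : S\NP
      [5,7] PP\S   <B
        [5,6] "built" : (S\N)\S
        [6,7] "on" : PP\(S\N)
    [7,8] "park" : (S\(N/PP))\PP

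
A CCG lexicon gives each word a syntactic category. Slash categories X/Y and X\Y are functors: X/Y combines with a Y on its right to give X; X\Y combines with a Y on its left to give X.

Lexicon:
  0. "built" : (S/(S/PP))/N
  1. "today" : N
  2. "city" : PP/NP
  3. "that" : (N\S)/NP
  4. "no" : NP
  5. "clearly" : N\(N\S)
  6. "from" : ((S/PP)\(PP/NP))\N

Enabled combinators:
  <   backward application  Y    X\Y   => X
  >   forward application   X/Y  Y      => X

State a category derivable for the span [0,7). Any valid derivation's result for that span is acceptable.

[0,7] S   >
  [0,2] S/(S/PP)   >
    [0,1] "built" : (S/(S/PP))/N
    [1,2] "today" : N
  [2,7] S/PP   <
    [2,3] "city" : PP/NP
    [3,7] (S/PP)\(PP/NP)   <
      [3,6] N   <
        [3,5] N\S   >
          [3,4] "that" : (N\S)/NP
          [4,5] "no" : NP
        [5,6] "clearly" : N\(N\S)
      [6,7] "from" : ((S/PP)\(PP/NP))\N

S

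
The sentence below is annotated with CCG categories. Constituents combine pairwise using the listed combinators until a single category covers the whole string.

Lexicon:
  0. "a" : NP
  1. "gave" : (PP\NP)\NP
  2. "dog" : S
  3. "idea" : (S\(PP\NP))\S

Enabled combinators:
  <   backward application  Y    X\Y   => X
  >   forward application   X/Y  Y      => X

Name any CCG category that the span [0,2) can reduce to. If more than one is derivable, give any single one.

[0,4] S   <
  [0,2] PP\NP   <
    [0,1] "a" : NP
    [1,2] "gave" : (PP\NP)\NP
  [2,4] S\(PP\NP)   <
    [2,3] "dog" : S
    [3,4] "idea" : (S\(PP\NP))\S

PP\NP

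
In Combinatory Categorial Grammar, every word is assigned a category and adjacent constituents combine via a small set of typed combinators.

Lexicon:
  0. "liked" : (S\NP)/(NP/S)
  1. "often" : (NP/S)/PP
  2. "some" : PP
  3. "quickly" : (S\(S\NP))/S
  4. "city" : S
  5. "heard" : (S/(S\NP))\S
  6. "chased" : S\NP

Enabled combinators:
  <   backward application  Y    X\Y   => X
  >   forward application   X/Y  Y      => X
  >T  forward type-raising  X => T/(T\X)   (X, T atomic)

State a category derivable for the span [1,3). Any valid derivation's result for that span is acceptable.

NP/S

[0,7] S   <
  [0,3] S\NP   >
    [0,1] "liked" : (S\NP)/(NP/S)
    [1,3] NP/S   >
      [1,2] "often" : (NP/S)/PP
      [2,3] "some" : PP
  [3,7] S\(S\NP)   >
    [3,4] "quickly" : (S\(S\NP))/S
    [4,7] S   >
      [4,6] S/(S\NP)   <
        [4,5] "city" : S
        [5,6] "heard" : (S/(S\NP))\S
      [6,7] "chased" : S\NP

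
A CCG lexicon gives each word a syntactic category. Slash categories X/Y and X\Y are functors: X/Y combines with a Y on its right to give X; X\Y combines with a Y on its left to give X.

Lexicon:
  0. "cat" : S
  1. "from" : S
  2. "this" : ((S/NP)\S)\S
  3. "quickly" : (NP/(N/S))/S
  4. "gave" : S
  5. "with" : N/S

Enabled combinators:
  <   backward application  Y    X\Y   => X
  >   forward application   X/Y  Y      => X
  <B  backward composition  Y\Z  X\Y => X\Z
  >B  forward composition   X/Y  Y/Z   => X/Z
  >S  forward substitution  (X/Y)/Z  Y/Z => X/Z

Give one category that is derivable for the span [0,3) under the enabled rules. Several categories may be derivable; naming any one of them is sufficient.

[0,6] S   >
  [0,3] S/NP   <
    [0,1] "cat" : S
    [1,3] (S/NP)\S   <
      [1,2] "from" : S
      [2,3] "this" : ((S/NP)\S)\S
  [3,6] NP   >
    [3,5] NP/(N/S)   >
      [3,4] "quickly" : (NP/(N/S))/S
      [4,5] "gave" : S
    [5,6] "with" : N/S

S/NP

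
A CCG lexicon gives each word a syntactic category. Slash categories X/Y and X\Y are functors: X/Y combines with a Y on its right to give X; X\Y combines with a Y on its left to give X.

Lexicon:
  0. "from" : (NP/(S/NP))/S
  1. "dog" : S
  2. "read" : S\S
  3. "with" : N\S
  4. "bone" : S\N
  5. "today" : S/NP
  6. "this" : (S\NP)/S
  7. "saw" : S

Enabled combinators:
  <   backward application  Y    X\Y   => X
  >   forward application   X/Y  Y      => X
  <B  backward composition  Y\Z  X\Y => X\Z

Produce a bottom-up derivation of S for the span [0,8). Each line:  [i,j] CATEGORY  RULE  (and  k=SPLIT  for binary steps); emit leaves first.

[0,8] S   <
  [0,6] NP   >
    [0,5] NP/(S/NP)   >
      [0,1] "from" : (NP/(S/NP))/S
      [1,5] S   <
        [1,4] N   <
          [1,2] "dog" : S
          [2,4] N\S   <B
            [2,3] "read" : S\S
            [3,4] "with" : N\S
        [4,5] "bone" : S\N
    [5,6] "today" : S/NP
  [6,8] S\NP   >
    [6,7] "this" : (S\NP)/S
    [7,8] "saw" : S

[0,1] (NP/(S/NP))/S  lex  "from"
[1,2] S  lex  "dog"
[2,3] S\S  lex  "read"
[3,4] N\S  lex  "with"
[2,4] N\S  <B  k=3
[1,4] N  <  k=2
[4,5] S\N  lex  "bone"
[1,5] S  <  k=4
[0,5] NP/(S/NP)  >  k=1
[5,6] S/NP  lex  "today"
[0,6] NP  >  k=5
[6,7] (S\NP)/S  lex  "this"
[7,8] S  lex  "saw"
[6,8] S\NP  >  k=7
[0,8] S  <  k=6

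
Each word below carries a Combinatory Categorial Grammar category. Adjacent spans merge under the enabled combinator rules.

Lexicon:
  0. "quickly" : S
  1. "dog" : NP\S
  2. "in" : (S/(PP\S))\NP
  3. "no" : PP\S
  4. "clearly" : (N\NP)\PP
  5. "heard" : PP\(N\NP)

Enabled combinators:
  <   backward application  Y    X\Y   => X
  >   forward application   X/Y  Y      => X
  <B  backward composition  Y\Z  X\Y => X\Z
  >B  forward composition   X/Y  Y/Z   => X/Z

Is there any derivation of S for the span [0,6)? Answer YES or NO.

YES

[0,6] S   >
  [0,3] S/(PP\S)   <
    [0,2] NP   <
      [0,1] "quickly" : S
      [1,2] "dog" : NP\S
    [2,3] "in" : (S/(PP\S))\NP
  [3,6] PP\S   <B
    [3,4] "no" : PP\S
    [4,6] PP\PP   <B
      [4,5] "clearly" : (N\NP)\PP
      [5,6] "heard" : PP\(N\NP)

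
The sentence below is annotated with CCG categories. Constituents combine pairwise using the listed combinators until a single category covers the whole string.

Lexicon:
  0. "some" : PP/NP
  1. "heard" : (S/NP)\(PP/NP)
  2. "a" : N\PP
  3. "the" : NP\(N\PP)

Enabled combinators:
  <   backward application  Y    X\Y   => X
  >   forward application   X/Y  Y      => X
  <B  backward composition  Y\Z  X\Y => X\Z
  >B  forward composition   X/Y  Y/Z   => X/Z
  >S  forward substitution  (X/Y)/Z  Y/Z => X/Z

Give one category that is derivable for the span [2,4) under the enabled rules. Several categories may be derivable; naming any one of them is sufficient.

NP

[0,4] S   >
  [0,2] S/NP   <
    [0,1] "some" : PP/NP
    [1,2] "heard" : (S/NP)\(PP/NP)
  [2,4] NP   <
    [2,3] "a" : N\PP
    [3,4] "the" : NP\(N\PP)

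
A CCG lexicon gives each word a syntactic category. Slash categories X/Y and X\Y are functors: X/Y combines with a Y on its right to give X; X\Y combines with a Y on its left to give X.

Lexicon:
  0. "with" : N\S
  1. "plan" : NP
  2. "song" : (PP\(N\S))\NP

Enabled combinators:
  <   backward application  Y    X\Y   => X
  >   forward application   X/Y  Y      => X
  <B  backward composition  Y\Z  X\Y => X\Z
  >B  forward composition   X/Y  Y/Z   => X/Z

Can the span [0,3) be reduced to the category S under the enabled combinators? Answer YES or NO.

NO

N\S NP (PP\(N\S))\NP
CKY chart[0,3] = {PP}; S ∉ chart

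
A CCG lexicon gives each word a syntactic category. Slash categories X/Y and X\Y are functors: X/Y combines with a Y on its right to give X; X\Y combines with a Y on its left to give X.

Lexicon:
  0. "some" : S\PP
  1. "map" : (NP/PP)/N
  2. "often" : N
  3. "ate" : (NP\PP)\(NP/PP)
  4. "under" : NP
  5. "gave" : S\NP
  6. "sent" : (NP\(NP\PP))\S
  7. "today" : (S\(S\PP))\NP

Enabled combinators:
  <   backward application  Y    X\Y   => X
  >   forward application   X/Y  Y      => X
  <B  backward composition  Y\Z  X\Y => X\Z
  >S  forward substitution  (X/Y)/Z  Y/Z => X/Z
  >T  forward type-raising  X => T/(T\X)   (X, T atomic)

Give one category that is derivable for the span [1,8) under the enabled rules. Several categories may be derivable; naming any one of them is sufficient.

[0,8] S   <
  [0,1] "some" : S\PP
  [1,8] S\(S\PP)   <
    [1,7] NP   <
      [1,4] NP\PP   <
        [1,3] NP/PP   >
          [1,2] "map" : (NP/PP)/N
          [2,3] "often" : N
        [3,4] "ate" : (NP\PP)\(NP/PP)
      [4,7] NP\(NP\PP)   <
        [4,6] S   <
          [4,5] "under" : NP
          [5,6] "gave" : S\NP
        [6,7] "sent" : (NP\(NP\PP))\S
    [7,8] "today" : (S\(S\PP))\NP

S\(S\PP)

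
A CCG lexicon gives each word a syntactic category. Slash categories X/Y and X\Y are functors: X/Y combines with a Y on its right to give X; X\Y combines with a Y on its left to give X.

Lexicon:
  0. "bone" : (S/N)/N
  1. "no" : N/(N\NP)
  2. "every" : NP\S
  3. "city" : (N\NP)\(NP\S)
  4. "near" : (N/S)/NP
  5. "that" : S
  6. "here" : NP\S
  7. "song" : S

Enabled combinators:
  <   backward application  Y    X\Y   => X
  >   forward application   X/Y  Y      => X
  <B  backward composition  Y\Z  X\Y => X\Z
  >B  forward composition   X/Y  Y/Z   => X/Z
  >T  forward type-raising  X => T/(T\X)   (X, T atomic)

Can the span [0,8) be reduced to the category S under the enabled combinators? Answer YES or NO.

[0,8] S   >
  [0,4] S/N   >
    [0,1] "bone" : (S/N)/N
    [1,4] N   >
      [1,2] "no" : N/(N\NP)
      [2,4] N\NP   <
        [2,3] "every" : NP\S
        [3,4] "city" : (N\NP)\(NP\S)
  [4,8] N   >
    [4,7] N/S   >
      [4,5] "near" : (N/S)/NP
      [5,7] NP   <
        [5,6] "that" : S
        [6,7] "here" : NP\S
    [7,8] "song" : S

YES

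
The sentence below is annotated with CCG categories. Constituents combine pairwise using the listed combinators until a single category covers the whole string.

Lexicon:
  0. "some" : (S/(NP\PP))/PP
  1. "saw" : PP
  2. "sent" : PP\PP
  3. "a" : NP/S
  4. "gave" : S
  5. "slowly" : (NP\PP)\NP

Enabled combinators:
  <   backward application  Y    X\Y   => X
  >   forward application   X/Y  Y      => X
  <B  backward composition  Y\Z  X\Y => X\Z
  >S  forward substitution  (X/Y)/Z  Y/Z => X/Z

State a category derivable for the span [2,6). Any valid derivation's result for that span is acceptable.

NP\PP

[0,6] S   >
  [0,2] S/(NP\PP)   >
    [0,1] "some" : (S/(NP\PP))/PP
    [1,2] "saw" : PP
  [2,6] NP\PP   <B
    [2,3] "sent" : PP\PP
    [3,6] NP\PP   <
      [3,5] NP   >
        [3,4] "a" : NP/S
        [4,5] "gave" : S
      [5,6] "slowly" : (NP\PP)\NP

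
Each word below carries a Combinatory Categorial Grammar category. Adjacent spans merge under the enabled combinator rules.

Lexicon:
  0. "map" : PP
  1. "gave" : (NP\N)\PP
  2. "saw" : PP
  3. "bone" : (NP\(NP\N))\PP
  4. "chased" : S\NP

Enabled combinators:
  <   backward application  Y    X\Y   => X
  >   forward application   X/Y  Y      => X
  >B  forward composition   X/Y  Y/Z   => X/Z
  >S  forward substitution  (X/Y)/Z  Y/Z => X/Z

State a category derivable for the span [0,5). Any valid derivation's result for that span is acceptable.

[0,5] S   <
  [0,4] NP   <
    [0,2] NP\N   <
      [0,1] "map" : PP
      [1,2] "gave" : (NP\N)\PP
    [2,4] NP\(NP\N)   <
      [2,3] "saw" : PP
      [3,4] "bone" : (NP\(NP\N))\PP
  [4,5] "chased" : S\NP

S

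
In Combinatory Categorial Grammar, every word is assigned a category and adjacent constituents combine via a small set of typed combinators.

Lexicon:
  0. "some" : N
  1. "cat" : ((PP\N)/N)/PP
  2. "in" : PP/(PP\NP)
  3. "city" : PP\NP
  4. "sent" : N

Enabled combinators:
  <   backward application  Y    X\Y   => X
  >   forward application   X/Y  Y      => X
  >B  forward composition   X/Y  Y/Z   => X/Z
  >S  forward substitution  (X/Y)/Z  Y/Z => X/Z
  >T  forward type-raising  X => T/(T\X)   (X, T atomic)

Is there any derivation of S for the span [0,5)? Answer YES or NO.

NO

N ((PP\N)/N)/PP PP/(PP\NP) PP\NP N
CKY chart[0,5] = {N/(N\PP), NP/(NP\PP), PP, PP/(N\N), PP/(PP\PP), S/(S\PP)}; S ∉ chart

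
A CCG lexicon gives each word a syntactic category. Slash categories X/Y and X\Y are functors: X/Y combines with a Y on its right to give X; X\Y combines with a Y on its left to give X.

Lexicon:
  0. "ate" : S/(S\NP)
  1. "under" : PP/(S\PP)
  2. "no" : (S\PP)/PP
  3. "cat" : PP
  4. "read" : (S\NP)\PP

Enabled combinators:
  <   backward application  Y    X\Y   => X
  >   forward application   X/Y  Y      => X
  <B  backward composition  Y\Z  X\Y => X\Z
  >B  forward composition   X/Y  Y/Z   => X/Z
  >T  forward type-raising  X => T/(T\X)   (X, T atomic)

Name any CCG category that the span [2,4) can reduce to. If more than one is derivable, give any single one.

S\PP

[0,5] S   >
  [0,1] "ate" : S/(S\NP)
  [1,5] S\NP   <
    [1,4] PP   >
      [1,2] "under" : PP/(S\PP)
      [2,4] S\PP   >
        [2,3] "no" : (S\PP)/PP
        [3,4] "cat" : PP
    [4,5] "read" : (S\NP)\PP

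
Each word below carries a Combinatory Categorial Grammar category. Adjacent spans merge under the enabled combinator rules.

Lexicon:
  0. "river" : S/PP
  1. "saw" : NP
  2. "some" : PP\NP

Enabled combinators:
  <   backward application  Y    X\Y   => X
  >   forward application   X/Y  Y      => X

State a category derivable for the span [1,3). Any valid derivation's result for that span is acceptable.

PP

[0,3] S   >
  [0,1] "river" : S/PP
  [1,3] PP   <
    [1,2] "saw" : NP
    [2,3] "some" : PP\NP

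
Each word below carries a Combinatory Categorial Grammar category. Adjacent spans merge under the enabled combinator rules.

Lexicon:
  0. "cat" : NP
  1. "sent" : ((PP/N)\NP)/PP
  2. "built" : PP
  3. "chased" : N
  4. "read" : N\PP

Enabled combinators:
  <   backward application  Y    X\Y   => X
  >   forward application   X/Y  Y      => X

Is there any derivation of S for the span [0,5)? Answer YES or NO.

NO

NP ((PP/N)\NP)/PP PP N N\PP
CKY chart[0,5] = {N}; S ∉ chart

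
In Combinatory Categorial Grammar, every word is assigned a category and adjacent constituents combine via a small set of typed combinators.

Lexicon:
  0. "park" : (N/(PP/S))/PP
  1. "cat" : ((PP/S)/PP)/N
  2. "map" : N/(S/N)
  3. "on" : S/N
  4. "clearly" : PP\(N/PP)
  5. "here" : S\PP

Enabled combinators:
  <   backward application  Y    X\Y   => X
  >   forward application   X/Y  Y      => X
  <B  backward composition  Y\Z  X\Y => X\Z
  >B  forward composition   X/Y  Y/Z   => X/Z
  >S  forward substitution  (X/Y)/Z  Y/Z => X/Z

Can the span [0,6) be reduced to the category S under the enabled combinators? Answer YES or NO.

YES

[0,6] S   <
  [0,5] PP   <
    [0,4] N/PP   >S
      [0,1] "park" : (N/(PP/S))/PP
      [1,4] (PP/S)/PP   >
        [1,2] "cat" : ((PP/S)/PP)/N
        [2,4] N   >
          [2,3] "map" : N/(S/N)
          [3,4] "on" : S/N
    [4,5] "clearly" : PP\(N/PP)
  [5,6] "here" : S\PP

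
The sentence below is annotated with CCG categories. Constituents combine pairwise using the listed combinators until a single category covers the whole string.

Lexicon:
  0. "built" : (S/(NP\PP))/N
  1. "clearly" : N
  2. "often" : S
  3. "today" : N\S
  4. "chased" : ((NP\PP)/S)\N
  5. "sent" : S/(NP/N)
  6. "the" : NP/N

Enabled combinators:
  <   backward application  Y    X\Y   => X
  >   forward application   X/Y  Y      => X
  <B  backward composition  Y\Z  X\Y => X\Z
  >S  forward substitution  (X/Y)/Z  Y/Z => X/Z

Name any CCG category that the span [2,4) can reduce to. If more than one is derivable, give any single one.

N

[0,7] S   >
  [0,2] S/(NP\PP)   >
    [0,1] "built" : (S/(NP\PP))/N
    [1,2] "clearly" : N
  [2,7] NP\PP   >
    [2,5] (NP\PP)/S   <
      [2,4] N   <
        [2,3] "often" : S
        [3,4] "today" : N\S
      [4,5] "chased" : ((NP\PP)/S)\N
    [5,7] S   >
      [5,6] "sent" : S/(NP/N)
      [6,7] "the" : NP/N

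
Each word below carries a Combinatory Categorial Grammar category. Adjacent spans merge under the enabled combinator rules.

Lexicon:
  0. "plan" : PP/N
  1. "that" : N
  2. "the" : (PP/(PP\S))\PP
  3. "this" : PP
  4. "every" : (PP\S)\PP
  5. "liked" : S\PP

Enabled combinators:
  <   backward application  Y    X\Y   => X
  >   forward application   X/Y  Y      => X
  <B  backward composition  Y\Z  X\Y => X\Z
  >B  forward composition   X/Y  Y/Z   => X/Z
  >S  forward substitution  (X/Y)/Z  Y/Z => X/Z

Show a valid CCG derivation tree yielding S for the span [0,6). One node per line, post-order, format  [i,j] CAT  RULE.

[0,1] PP/N  lex  "plan"
[1,2] N  lex  "that"
[0,2] PP  >  k=1
[2,3] (PP/(PP\S))\PP  lex  "the"
[0,3] PP/(PP\S)  <  k=2
[3,4] PP  lex  "this"
[4,5] (PP\S)\PP  lex  "every"
[3,5] PP\S  <  k=4
[0,5] PP  >  k=3
[5,6] S\PP  lex  "liked"
[0,6] S  <  k=5

[0,6] S   <
  [0,5] PP   >
    [0,3] PP/(PP\S)   <
      [0,2] PP   >
        [0,1] "plan" : PP/N
        [1,2] "that" : N
      [2,3] "the" : (PP/(PP\S))\PP
    [3,5] PP\S   <
      [3,4] "this" : PP
      [4,5] "every" : (PP\S)\PP
  [5,6] "liked" : S\PP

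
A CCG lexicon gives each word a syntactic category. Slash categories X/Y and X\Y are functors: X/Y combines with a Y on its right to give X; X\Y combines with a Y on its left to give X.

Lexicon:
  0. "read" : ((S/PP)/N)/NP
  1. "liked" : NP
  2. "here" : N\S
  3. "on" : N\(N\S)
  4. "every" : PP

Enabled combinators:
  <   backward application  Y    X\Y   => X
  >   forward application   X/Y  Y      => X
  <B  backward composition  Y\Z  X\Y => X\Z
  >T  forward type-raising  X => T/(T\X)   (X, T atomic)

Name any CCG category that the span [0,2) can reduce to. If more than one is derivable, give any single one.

[0,5] S   >
  [0,4] S/PP   >
    [0,2] (S/PP)/N   >
      [0,1] "read" : ((S/PP)/N)/NP
      [1,2] "liked" : NP
    [2,4] N   <
      [2,3] "here" : N\S
      [3,4] "on" : N\(N\S)
  [4,5] "every" : PP

(S/PP)/N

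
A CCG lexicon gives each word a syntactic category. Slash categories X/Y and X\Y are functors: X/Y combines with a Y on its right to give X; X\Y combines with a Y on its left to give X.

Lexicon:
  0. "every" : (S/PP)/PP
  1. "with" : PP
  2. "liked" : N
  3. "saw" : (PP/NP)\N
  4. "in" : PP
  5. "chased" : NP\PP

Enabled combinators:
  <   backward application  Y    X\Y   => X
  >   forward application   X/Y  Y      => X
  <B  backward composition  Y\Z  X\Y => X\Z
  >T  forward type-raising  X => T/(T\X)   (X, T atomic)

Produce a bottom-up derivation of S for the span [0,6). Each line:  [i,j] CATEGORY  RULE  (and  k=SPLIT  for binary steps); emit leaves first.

[0,1] (S/PP)/PP  lex  "every"
[1,2] PP  lex  "with"
[0,2] S/PP  >  k=1
[2,3] N  lex  "liked"
[3,4] (PP/NP)\N  lex  "saw"
[2,4] PP/NP  <  k=3
[4,5] PP  lex  "in"
[5,6] NP\PP  lex  "chased"
[4,6] NP  <  k=5
[2,6] PP  >  k=4
[0,6] S  >  k=2

[0,6] S   >
  [0,2] S/PP   >
    [0,1] "every" : (S/PP)/PP
    [1,2] "with" : PP
  [2,6] PP   >
    [2,4] PP/NP   <
      [2,3] "liked" : N
      [3,4] "saw" : (PP/NP)\N
    [4,6] NP   <
      [4,5] "in" : PP
      [5,6] "chased" : NP\PP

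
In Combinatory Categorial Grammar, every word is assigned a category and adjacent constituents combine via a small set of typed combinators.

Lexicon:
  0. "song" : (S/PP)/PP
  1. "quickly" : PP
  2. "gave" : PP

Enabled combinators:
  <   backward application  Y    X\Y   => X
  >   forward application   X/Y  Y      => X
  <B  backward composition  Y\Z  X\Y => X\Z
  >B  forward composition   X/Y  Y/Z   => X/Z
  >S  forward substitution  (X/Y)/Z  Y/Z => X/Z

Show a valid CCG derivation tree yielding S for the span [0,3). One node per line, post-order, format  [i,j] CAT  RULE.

[0,3] S   >
  [0,2] S/PP   >
    [0,1] "song" : (S/PP)/PP
    [1,2] "quickly" : PP
  [2,3] "gave" : PP

[0,1] (S/PP)/PP  lex  "song"
[1,2] PP  lex  "quickly"
[0,2] S/PP  >  k=1
[2,3] PP  lex  "gave"
[0,3] S  >  k=2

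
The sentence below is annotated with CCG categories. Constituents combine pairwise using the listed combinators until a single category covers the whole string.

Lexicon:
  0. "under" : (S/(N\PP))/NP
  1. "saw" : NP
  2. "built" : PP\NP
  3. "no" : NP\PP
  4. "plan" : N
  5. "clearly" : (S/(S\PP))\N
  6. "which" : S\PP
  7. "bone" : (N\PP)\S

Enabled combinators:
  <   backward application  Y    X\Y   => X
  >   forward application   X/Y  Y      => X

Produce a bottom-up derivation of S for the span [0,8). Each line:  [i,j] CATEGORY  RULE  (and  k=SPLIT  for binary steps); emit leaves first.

[0,1] (S/(N\PP))/NP  lex  "under"
[1,2] NP  lex  "saw"
[2,3] PP\NP  lex  "built"
[1,3] PP  <  k=2
[3,4] NP\PP  lex  "no"
[1,4] NP  <  k=3
[0,4] S/(N\PP)  >  k=1
[4,5] N  lex  "plan"
[5,6] (S/(S\PP))\N  lex  "clearly"
[4,6] S/(S\PP)  <  k=5
[6,7] S\PP  lex  "which"
[4,7] S  >  k=6
[7,8] (N\PP)\S  lex  "bone"
[4,8] N\PP  <  k=7
[0,8] S  >  k=4

[0,8] S   >
  [0,4] S/(N\PP)   >
    [0,1] "under" : (S/(N\PP))/NP
    [1,4] NP   <
      [1,3] PP   <
        [1,2] "saw" : NP
        [2,3] "built" : PP\NP
      [3,4] "no" : NP\PP
  [4,8] N\PP   <
    [4,7] S   >
      [4,6] S/(S\PP)   <
        [4,5] "plan" : N
        [5,6] "clearly" : (S/(S\PP))\N
      [6,7] "which" : S\PP
    [7,8] "bone" : (N\PP)\S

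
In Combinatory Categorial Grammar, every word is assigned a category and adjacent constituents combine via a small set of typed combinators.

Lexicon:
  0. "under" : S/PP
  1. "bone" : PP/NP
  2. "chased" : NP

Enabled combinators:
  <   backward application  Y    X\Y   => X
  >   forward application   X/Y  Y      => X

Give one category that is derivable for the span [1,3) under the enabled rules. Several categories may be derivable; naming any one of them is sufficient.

PP

[0,3] S   >
  [0,1] "under" : S/PP
  [1,3] PP   >
    [1,2] "bone" : PP/NP
    [2,3] "chased" : NP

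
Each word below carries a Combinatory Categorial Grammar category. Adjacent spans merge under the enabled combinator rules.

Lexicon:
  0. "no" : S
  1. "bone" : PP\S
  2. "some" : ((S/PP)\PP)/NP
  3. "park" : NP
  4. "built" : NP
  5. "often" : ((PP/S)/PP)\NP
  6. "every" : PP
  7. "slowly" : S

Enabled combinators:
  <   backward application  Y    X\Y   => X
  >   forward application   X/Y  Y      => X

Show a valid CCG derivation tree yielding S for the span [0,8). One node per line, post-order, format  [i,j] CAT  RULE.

[0,8] S   >
  [0,4] S/PP   <
    [0,2] PP   <
      [0,1] "no" : S
      [1,2] "bone" : PP\S
    [2,4] (S/PP)\PP   >
      [2,3] "some" : ((S/PP)\PP)/NP
      [3,4] "park" : NP
  [4,8] PP   >
    [4,7] PP/S   >
      [4,6] (PP/S)/PP   <
        [4,5] "built" : NP
        [5,6] "often" : ((PP/S)/PP)\NP
      [6,7] "every" : PP
    [7,8] "slowly" : S

[0,1] S  lex  "no"
[1,2] PP\S  lex  "bone"
[0,2] PP  <  k=1
[2,3] ((S/PP)\PP)/NP  lex  "some"
[3,4] NP  lex  "park"
[2,4] (S/PP)\PP  >  k=3
[0,4] S/PP  <  k=2
[4,5] NP  lex  "built"
[5,6] ((PP/S)/PP)\NP  lex  "often"
[4,6] (PP/S)/PP  <  k=5
[6,7] PP  lex  "every"
[4,7] PP/S  >  k=6
[7,8] S  lex  "slowly"
[4,8] PP  >  k=7
[0,8] S  >  k=4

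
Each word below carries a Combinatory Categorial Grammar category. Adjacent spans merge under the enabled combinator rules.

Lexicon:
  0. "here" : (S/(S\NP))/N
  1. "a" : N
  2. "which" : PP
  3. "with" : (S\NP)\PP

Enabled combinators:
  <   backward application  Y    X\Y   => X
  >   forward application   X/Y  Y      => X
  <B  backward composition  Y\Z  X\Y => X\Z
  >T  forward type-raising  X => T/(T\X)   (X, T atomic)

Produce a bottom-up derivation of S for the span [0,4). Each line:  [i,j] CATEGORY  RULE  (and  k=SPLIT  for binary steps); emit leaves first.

[0,1] (S/(S\NP))/N  lex  "here"
[1,2] N  lex  "a"
[0,2] S/(S\NP)  >  k=1
[2,3] PP  lex  "which"
[3,4] (S\NP)\PP  lex  "with"
[2,4] S\NP  <  k=3
[0,4] S  >  k=2

[0,4] S   >
  [0,2] S/(S\NP)   >
    [0,1] "here" : (S/(S\NP))/N
    [1,2] "a" : N
  [2,4] S\NP   <
    [2,3] "which" : PP
    [3,4] "with" : (S\NP)\PP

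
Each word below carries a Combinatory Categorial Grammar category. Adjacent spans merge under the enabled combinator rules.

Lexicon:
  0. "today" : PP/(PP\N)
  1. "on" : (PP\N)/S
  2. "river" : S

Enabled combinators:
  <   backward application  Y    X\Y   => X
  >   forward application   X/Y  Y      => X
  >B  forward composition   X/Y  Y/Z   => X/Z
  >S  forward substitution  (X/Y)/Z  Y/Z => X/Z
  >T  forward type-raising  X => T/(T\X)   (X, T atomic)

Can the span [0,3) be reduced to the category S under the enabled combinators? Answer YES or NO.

NO

PP/(PP\N) (PP\N)/S S
CKY chart[0,3] = {N/(N\PP), NP/(NP\PP), PP, PP/(PP\PP), PP/(S\S), S/(S\PP)}; S ∉ chart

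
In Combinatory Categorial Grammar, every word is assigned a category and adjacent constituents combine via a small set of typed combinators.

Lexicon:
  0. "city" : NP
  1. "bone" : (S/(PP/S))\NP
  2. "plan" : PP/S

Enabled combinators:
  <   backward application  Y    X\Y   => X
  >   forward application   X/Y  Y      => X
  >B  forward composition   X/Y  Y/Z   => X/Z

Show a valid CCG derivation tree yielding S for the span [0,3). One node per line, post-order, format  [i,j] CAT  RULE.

[0,1] NP  lex  "city"
[1,2] (S/(PP/S))\NP  lex  "bone"
[0,2] S/(PP/S)  <  k=1
[2,3] PP/S  lex  "plan"
[0,3] S  >  k=2

[0,3] S   >
  [0,2] S/(PP/S)   <
    [0,1] "city" : NP
    [1,2] "bone" : (S/(PP/S))\NP
  [2,3] "plan" : PP/S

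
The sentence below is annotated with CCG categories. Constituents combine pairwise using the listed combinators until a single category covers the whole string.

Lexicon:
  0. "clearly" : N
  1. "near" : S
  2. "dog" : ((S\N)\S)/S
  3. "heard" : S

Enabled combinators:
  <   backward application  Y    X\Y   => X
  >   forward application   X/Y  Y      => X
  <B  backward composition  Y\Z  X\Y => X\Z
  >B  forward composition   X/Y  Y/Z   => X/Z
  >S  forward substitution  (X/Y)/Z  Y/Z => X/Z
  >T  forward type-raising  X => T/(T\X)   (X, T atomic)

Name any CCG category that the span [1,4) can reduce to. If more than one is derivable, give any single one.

[0,4] S   >
  [0,1] S/(S\N)   >T
    [0,1] "clearly" : N
  [1,4] S\N   <
    [1,2] "near" : S
    [2,4] (S\N)\S   >
      [2,3] "dog" : ((S\N)\S)/S
      [3,4] "heard" : S

S\N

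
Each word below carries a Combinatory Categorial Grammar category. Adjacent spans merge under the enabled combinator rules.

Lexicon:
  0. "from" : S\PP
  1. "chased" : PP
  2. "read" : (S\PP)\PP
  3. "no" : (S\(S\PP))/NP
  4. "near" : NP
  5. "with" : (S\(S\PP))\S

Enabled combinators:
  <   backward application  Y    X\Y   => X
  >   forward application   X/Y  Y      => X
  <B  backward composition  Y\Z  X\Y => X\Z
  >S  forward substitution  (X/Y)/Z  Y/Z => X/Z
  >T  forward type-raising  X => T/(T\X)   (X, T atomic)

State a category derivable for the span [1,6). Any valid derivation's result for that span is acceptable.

S\(S\PP)

[0,6] S   <
  [0,1] "from" : S\PP
  [1,6] S\(S\PP)   <
    [1,5] S   <
      [1,3] S\PP   <
        [1,2] "chased" : PP
        [2,3] "read" : (S\PP)\PP
      [3,5] S\(S\PP)   >
        [3,4] "no" : (S\(S\PP))/NP
        [4,5] "near" : NP
    [5,6] "with" : (S\(S\PP))\S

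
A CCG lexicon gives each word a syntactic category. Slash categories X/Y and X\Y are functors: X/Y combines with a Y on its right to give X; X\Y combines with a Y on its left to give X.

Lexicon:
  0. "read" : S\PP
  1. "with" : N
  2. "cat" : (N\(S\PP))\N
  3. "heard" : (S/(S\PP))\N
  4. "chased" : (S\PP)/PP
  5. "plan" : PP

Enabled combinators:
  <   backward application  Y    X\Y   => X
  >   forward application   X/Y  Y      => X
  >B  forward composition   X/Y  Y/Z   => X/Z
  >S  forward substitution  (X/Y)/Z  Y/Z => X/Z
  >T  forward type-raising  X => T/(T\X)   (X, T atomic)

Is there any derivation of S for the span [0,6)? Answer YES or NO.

YES

[0,6] S   >
  [0,4] S/(S\PP)   <
    [0,3] N   <
      [0,1] "read" : S\PP
      [1,3] N\(S\PP)   <
        [1,2] "with" : N
        [2,3] "cat" : (N\(S\PP))\N
    [3,4] "heard" : (S/(S\PP))\N
  [4,6] S\PP   >
    [4,5] "chased" : (S\PP)/PP
    [5,6] "plan" : PP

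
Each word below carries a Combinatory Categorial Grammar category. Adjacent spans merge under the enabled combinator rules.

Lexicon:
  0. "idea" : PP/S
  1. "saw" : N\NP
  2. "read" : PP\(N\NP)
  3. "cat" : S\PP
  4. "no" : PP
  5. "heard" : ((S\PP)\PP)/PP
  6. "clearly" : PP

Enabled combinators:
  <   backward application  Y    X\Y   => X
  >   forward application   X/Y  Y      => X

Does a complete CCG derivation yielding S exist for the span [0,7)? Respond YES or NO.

[0,7] S   <
  [0,4] PP   >
    [0,1] "idea" : PP/S
    [1,4] S   <
      [1,3] PP   <
        [1,2] "saw" : N\NP
        [2,3] "read" : PP\(N\NP)
      [3,4] "cat" : S\PP
  [4,7] S\PP   <
    [4,5] "no" : PP
    [5,7] (S\PP)\PP   >
      [5,6] "heard" : ((S\PP)\PP)/PP
      [6,7] "clearly" : PP

YES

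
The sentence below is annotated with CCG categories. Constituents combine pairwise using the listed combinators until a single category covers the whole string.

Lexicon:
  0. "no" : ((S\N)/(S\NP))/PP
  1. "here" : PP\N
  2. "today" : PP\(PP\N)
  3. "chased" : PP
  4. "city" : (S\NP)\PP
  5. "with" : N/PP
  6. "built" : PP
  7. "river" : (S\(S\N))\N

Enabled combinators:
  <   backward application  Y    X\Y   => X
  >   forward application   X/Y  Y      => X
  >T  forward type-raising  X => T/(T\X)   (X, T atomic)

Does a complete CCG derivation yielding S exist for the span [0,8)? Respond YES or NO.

YES

[0,8] S   <
  [0,5] S\N   >
    [0,3] (S\N)/(S\NP)   >
      [0,1] "no" : ((S\N)/(S\NP))/PP
      [1,3] PP   <
        [1,2] "here" : PP\N
        [2,3] "today" : PP\(PP\N)
    [3,5] S\NP   <
      [3,4] "chased" : PP
      [4,5] "city" : (S\NP)\PP
  [5,8] S\(S\N)   <
    [5,7] N   >
      [5,6] "with" : N/PP
      [6,7] "built" : PP
    [7,8] "river" : (S\(S\N))\N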